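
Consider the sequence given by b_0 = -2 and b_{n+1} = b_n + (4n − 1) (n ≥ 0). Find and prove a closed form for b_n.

Claim: b_n = 2n^2 − 3n − 2.

Base case: b_0 = -2, and 2·0^2 − 3·0 − 2 = -2.
Assume b_m = 2m^2 − 3m − 2.
Then b_{m+1} = b_m + (4m − 1) = (2m^2 − 3m − 2) + (4m − 1) = 2m^2 + m − 3,
and 2·(m+1)^2 − 3·(m+1) − 2 = 2m^2 + m − 3.
Hence b_n = 2n^2 − 3n − 2 for every n ≥ 0, by induction.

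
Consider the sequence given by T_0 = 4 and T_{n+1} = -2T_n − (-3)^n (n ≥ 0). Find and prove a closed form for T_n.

Claim: T_n = 3·(-2)^n + (-3)^n.

Base case: T_0 = 4, and 3·(-2)^0 + (-3)^0 = 3 + 1 = 4.
Assume T_j = 3·(-2)^j + (-3)^j for some j ≥ 0.
Then T_{j+1} = -2T_j − (-3)^j = -2·(3·(-2)^j + (-3)^j) − (-3)^j = 3·(-2)^{j+1} − 2·(-3)^j − (-3)^j = 3·(-2)^{j+1} − 3·(-3)^j = 3·(-2)^{j+1} + (-3)^{j+1}.
This completes the inductive step, so T_n = 3·(-2)^n + (-3)^n for all n ≥ 0.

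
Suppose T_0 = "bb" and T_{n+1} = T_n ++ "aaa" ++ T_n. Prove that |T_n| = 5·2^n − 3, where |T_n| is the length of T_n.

Base case: |T_0| = 2, and 5·2^0 − 3 = 2.
Assume |T_r| = 5·2^r − 3.
Then |T_{r+1}| = |T_r| + 3 + |T_r| = 2|T_r| + 3 = 2(5·2^r − 3) + 3 = 5·2^{r+1} − 6 + 3 = 5·2^{r+1} − 3.
So the formula holds for r+1, and by induction |T_n| = 5·2^n − 3 for all n ≥ 0.

|T_n| = 5·2^n − 3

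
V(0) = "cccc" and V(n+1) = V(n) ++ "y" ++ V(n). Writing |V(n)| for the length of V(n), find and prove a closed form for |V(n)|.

Claim: |V(n)| = 5·2^n − 1.

Base case: |V(0)| = 4, and 5·2^0 − 1 = 4.
Assume |V(m)| = 5·2^m − 1.
Then |V(m+1)| = |V(m)| + 1 + |V(m)| = 2|V(m)| + 1 = 2(5·2^m − 1) + 1 = 5·2^{m+1} − 2 + 1 = 5·2^{m+1} − 1.
Hence |V(n)| = 5·2^n − 1 for every n ≥ 0, by induction.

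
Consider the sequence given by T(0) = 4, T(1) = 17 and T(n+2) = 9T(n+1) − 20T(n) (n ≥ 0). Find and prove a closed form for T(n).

Claim: T(n) = 3·4^n + 5^n.

Base cases: T(0) = 4 and 3·4^0 + 5^0 = 4; T(1) = 17 and 3·4^1 + 5^1 = 17.
Assume T(i) = 3·4^i + 5^i for all 0 ≤ i ≤ j, where j ≥ 1.
Then T(j+1) = 9T(j) − 20T(j−1) = 9·(3·4^j + 5^j) − 20·(3·4^{j−1} + 5^{j−1}) = 3·(9·4 − 20)4^{j−1} + (9·5 − 20)5^{j−1} = 48·4^{j−1} + 25·5^{j−1} = 3·4^{j+1} + 5^{j+1}.
By strong induction, T(n) = 3·4^n + 5^n for all n ≥ 0.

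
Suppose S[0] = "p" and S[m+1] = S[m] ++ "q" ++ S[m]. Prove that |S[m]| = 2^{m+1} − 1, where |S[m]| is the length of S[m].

Base case: |S[0]| = 1, and 2^{0+1} − 1 = 1.
Assume |S[j]| = 2^{j+1} − 1.
Then |S[j+1]| = |S[j]| + 1 + |S[j]| = 2|S[j]| + 1 = 2(2^{j+1} − 1) + 1 = 2^{j+2} − 2 + 1 = 2^{j+2} − 1.
This completes the inductive step, so |S[m]| = 2^{m+1} − 1 for all m ≥ 0.

|S[m]| = 2^{m+1} − 1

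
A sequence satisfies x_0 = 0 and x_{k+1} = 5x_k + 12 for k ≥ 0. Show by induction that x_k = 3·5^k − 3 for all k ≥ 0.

Base case: x_0 = 0, and 3·5^0 − 3 = 3 − 3 = 0.
Assume x_r = 3·5^r − 3 for some r ≥ 0.
Then x_{r+1} = 5x_r + 12 = 5·(3·5^r − 3) + 12 = 15·5^r − 15 + 12 = 3·5^{r+1} − 3.
So the formula holds for r+1, and by induction x_k = 3·5^k − 3 for all k ≥ 0.

x_k = 3·5^k − 3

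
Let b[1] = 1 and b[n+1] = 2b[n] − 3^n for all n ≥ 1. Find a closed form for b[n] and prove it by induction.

Claim: b[n] = 2·2^n − 3^n.

Base case: b[1] = 1, and 2·2^1 − 3^1 = 4 − 3 = 1.
Assume b[m] = 2·2^m − 3^m for some m ≥ 1.
Then b[m+1] = 2b[m] − 3^m = 2·(2·2^m − 3^m) − 3^m = 2·2^{m+1} − 2·3^m − 3^m = 2·2^{m+1} − 3·3^m = 2·2^{m+1} − 3^{m+1}.
By induction, b[n] = 2·2^n − 3^n for all n ≥ 1.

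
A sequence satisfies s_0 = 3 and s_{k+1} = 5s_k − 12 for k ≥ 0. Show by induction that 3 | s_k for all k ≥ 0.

Base case: s_0 = 3 = 3·1, so 3 | s_0.
Assume 3 | s_m, so s_m = 3t for some integer t.
Then s_{m+1} = 5s_m − 12 = 5·(3t) − 12 = 3(5t − 4), so 3 | s_{m+1}.
So the property holds for m+1, and by induction 3 | s_k for all k ≥ 0.

3 | s_k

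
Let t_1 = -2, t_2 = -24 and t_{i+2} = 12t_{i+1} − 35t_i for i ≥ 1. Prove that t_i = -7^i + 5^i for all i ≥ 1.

Base cases: t_1 = -2 and -7^1 + 5^1 = -2; t_2 = -24 and -7^2 + 5^2 = -24.
Assume t_j = -7^j + 5^j for all 1 ≤ j ≤ r, where r ≥ 2.
Then t_{r+1} = 12t_r − 35t_{r−1} = 12·(-7^r + 5^r) − 35·(-7^{r−1} + 5^{r−1}) = -(12·7 − 35)7^{r−1} + (12·5 − 35)5^{r−1} = -49·7^{r−1} + 25·5^{r−1} = -7^{r+1} + 5^{r+1}.
This completes the inductive step, so t_i = -7^i + 5^i for all i ≥ 1.

t_i = -7^i + 5^i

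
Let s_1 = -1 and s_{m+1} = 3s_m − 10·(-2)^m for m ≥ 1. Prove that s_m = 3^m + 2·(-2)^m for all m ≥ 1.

Base case: s_1 = -1, and 3^1 + 2·(-2)^1 = 3 − 4 = -1.
Assume s_r = 3^r + 2·(-2)^r for some r ≥ 1.
Then s_{r+1} = 3s_r − 10·(-2)^r = 3·(3^r + 2·(-2)^r) − 10·(-2)^r = 3^{r+1} + 6·(-2)^r − 10·(-2)^r = 3^{r+1} − 4·(-2)^r = 3^{r+1} + 2·(-2)^{r+1}.
So the formula holds for r+1, and by induction s_m = 3^m + 2·(-2)^m for all m ≥ 1.

s_m = 3^m + 2·(-2)^m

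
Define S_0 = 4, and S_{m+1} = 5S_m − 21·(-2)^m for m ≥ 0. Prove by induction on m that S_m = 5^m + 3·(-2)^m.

Base case: S_0 = 4, and 5^0 + 3·(-2)^0 = 1 + 3 = 4.
Assume S_r = 5^r + 3·(-2)^r for some r ≥ 0.
Then S_{r+1} = 5S_r − 21·(-2)^r = 5·(5^r + 3·(-2)^r) − 21·(-2)^r = 5^{r+1} + 15·(-2)^r − 21·(-2)^r = 5^{r+1} − 6·(-2)^r = 5^{r+1} + 3·(-2)^{r+1}.
Hence S_m = 5^m + 3·(-2)^m for every m ≥ 0, by induction.

S_m = 5^m + 3·(-2)^m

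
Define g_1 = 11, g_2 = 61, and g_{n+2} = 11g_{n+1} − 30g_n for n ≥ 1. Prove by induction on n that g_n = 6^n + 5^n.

Base cases: g_1 = 11 and 6^1 + 5^1 = 11; g_2 = 61 and 6^2 + 5^2 = 61.
Assume g_j = 6^j + 5^j for all 1 ≤ j ≤ r, where r ≥ 2.
Then g_{r+1} = 11g_r − 30g_{r−1} = 11·(6^r + 5^r) − 30·(6^{r−1} + 5^{r−1}) = (11·6 − 30)6^{r−1} + (11·5 − 30)5^{r−1} = 36·6^{r−1} + 25·5^{r−1} = 6^{r+1} + 5^{r+1}.
Hence g_n = 6^n + 5^n for every n ≥ 1, by strong induction.

g_n = 6^n + 5^n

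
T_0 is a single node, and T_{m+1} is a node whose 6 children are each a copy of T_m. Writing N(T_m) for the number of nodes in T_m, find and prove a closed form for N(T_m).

Claim: N(T_m) = (6^{m+1} − 1)/5.

Base case: N(T_0) = 1, and (6^{0+1} − 1)/5 = 1.
Assume N(T_k) = (6^{k+1} − 1)/5.
Then N(T_{k+1}) = 1 + 6N(T_k) = 1 + 6·(6^{k+1} − 1)/5 = 1 + (6^{k+2} − 6)/5 = (5 + 6^{k+2} − 6)/5 = (6^{k+2} − 1)/5.
By induction, N(T_m) = (6^{m+1} − 1)/5 for all m ≥ 0.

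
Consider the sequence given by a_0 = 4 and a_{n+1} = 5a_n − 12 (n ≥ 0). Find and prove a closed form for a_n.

Claim: a_n = 5^n + 3.

Base case: a_0 = 4, and 5^0 + 3 = 1 + 3 = 4.
Assume a_k = 5^k + 3 for some k ≥ 0.
Then a_{k+1} = 5a_k − 12 = 5·(5^k + 3) − 12 = 5^{k+1} + 15 − 12 = 5^{k+1} + 3.
This completes the inductive step, so a_n = 5^n + 3 for all n ≥ 0.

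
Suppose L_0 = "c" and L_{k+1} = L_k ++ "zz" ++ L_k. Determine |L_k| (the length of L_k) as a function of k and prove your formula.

Claim: |L_k| = 3·2^k − 2.

Base case: |L_0| = 1, and 3·2^0 − 2 = 1.
Assume |L_r| = 3·2^r − 2.
Then |L_{r+1}| = |L_r| + 2 + |L_r| = 2|L_r| + 2 = 2(3·2^r − 2) + 2 = 3·2^{r+1} − 4 + 2 = 3·2^{r+1} − 2.
So the formula holds for r+1, and by induction |L_k| = 3·2^k − 2 for all k ≥ 0.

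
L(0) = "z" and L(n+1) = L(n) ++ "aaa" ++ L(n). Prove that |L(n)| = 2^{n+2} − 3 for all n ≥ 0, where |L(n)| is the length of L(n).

Base case: |L(0)| = 1, and 2^{0+2} − 3 = 1.
Assume |L(r)| = 2^{r+2} − 3.
Then |L(r+1)| = |L(r)| + 3 + |L(r)| = 2|L(r)| + 3 = 2(2^{r+2} − 3) + 3 = 2^{r+3} − 6 + 3 = 2^{r+3} − 3.
Hence |L(n)| = 2^{n+2} − 3 for every n ≥ 0, by induction.

|L(n)| = 2^{n+2} − 3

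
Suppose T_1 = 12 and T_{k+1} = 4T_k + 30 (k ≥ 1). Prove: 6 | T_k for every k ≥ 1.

Base case: T_1 = 12 = 6·2, so 6 | T_1.
Assume 6 | T_j, so T_j = 6t for some integer t.
Then T_{j+1} = 4T_j + 30 = 4·(6t) + 30 = 6(4t + 5), so 6 | T_{j+1}.
Hence 6 | T_k for every k ≥ 1, by induction.

6 | T_k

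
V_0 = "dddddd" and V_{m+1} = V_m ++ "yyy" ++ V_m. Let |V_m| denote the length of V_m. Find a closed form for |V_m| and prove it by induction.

Claim: |V_m| = 9·2^m − 3.

Base case: |V_0| = 6, and 9·2^0 − 3 = 6.
Assume |V_k| = 9·2^k − 3.
Then |V_{k+1}| = |V_k| + 3 + |V_k| = 2|V_k| + 3 = 2(9·2^k − 3) + 3 = 9·2^{k+1} − 6 + 3 = 9·2^{k+1} − 3.
By induction, |V_m| = 9·2^m − 3 for all m ≥ 0.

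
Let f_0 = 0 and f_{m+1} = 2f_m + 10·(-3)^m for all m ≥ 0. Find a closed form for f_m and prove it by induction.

Claim: f_m = 2·2^m − 2·(-3)^m.

Base case: f_0 = 0, and 2·2^0 − 2·(-3)^0 = 2 − 2 = 0.
Assume f_k = 2·2^k − 2·(-3)^k for some k ≥ 0.
Then f_{k+1} = 2f_k + 10·(-3)^k = 2·(2·2^k − 2·(-3)^k) + 10·(-3)^k = 2·2^{k+1} − 4·(-3)^k + 10·(-3)^k = 2·2^{k+1} + 6·(-3)^k = 2·2^{k+1} − 2·(-3)^{k+1}.
So the formula holds for k+1, and by induction f_m = 2·2^m − 2·(-3)^m for all m ≥ 0.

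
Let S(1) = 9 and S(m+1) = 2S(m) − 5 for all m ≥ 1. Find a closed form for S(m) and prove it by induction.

Claim: S(m) = 2^{m+1} + 5.

Base case: S(1) = 9, and 2^{1+1} + 5 = 4 + 5 = 9.
Assume S(r) = 2^{r+1} + 5 for some r ≥ 1.
Then S(r+1) = 2S(r) − 5 = 2·(2^{r+1} + 5) − 5 = 2^{r+2} + 10 − 5 = 2^{r+2} + 5.
By induction, S(m) = 2^{m+1} + 5 for all m ≥ 1.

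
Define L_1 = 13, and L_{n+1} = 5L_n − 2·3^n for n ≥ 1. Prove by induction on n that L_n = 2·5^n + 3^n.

Base case: L_1 = 13, and 2·5^1 + 3^1 = 10 + 3 = 13.
Assume L_j = 2·5^j + 3^j for some j ≥ 1.
Then L_{j+1} = 5L_j − 2·3^j = 5·(2·5^j + 3^j) − 2·3^j = 2·5^{j+1} + 5·3^j − 2·3^j = 2·5^{j+1} + 3·3^j = 2·5^{j+1} + 3^{j+1}.
Hence L_n = 2·5^n + 3^n for every n ≥ 1, by induction.

L_n = 2·5^n + 3^n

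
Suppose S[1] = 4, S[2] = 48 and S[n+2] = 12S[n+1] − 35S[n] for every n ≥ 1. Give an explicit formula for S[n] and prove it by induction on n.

Claim: S[n] = 2·7^n − 2·5^n.

Base cases: S[1] = 4 and 2·7^1 − 2·5^1 = 4; S[2] = 48 and 2·7^2 − 2·5^2 = 48.
Assume S[j] = 2·7^j − 2·5^j for all 1 ≤ j ≤ m, where m ≥ 2.
Then S[m+1] = 12S[m] − 35S[m−1] = 12·(2·7^m − 2·5^m) − 35·(2·7^{m−1} − 2·5^{m−1}) = 2·(12·7 − 35)7^{m−1} − 2·(12·5 − 35)5^{m−1} = 98·7^{m−1} − 50·5^{m−1} = 2·7^{m+1} − 2·5^{m+1}.
By strong induction, S[n] = 2·7^n − 2·5^n for all n ≥ 1.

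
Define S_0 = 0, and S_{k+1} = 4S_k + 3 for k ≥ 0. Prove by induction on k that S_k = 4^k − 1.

Base case: S_0 = 0, and 4^0 − 1 = 1 − 1 = 0.
Assume S_m = 4^m − 1 for some m ≥ 0.
Then S_{m+1} = 4S_m + 3 = 4·(4^m − 1) + 3 = 4^{m+1} − 4 + 3 = 4^{m+1} − 1.
So the formula holds for m+1, and by induction S_k = 4^k − 1 for all k ≥ 0.

S_k = 4^k − 1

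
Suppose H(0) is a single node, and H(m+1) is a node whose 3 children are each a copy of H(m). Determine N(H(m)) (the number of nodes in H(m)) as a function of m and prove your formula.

Claim: N(H(m)) = (3^{m+1} − 1)/2.

Base case: N(H(0)) = 1, and (3^{0+1} − 1)/2 = 1.
Assume N(H(j)) = (3^{j+1} − 1)/2.
Then N(H(j+1)) = 1 + 3N(H(j)) = 1 + 3·(3^{j+1} − 1)/2 = 1 + (3^{j+2} − 3)/2 = (2 + 3^{j+2} − 3)/2 = (3^{j+2} − 1)/2.
This completes the inductive step, so N(H(m)) = (3^{m+1} − 1)/2 for all m ≥ 0.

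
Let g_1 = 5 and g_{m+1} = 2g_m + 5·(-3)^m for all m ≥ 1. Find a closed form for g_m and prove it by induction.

Claim: g_m = 2^m − (-3)^m.

Base case: g_1 = 5, and 2^1 − (-3)^1 = 2 + 3 = 5.
Assume g_r = 2^r − (-3)^r for some r ≥ 1.
Then g_{r+1} = 2g_r + 5·(-3)^r = 2·(2^r − (-3)^r) + 5·(-3)^r = 2^{r+1} − 2·(-3)^r + 5·(-3)^r = 2^{r+1} + 3·(-3)^r = 2^{r+1} − (-3)^{r+1}.
So the formula holds for r+1, and by induction g_m = 2^m − (-3)^m for all m ≥ 1.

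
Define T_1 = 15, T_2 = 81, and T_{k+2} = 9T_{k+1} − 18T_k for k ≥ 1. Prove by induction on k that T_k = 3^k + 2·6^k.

Base cases: T_1 = 15 and 3^1 + 2·6^1 = 15; T_2 = 81 and 3^2 + 2·6^2 = 81.
Assume T_i = 3^i + 2·6^i for all 1 ≤ i ≤ j, where j ≥ 2.
Then T_{j+1} = 9T_j − 18T_{j−1} = 9·(3^j + 2·6^j) − 18·(3^{j−1} + 2·6^{j−1}) = (9·3 − 18)3^{j−1} + 2·(9·6 − 18)6^{j−1} = 9·3^{j−1} + 72·6^{j−1} = 3^{j+1} + 2·6^{j+1}.
This completes the inductive step, so T_k = 3^k + 2·6^k for all k ≥ 1.

T_k = 3^k + 2·6^k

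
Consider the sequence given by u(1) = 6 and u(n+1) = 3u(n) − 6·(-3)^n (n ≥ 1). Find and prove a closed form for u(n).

Claim: u(n) = 3·3^n + (-3)^n.

Base case: u(1) = 6, and 3·3^1 + (-3)^1 = 9 − 3 = 6.
Assume u(j) = 3·3^j + (-3)^j for some j ≥ 1.
Then u(j+1) = 3u(j) − 6·(-3)^j = 3·(3·3^j + (-3)^j) − 6·(-3)^j = 3·3^{j+1} + 3·(-3)^j − 6·(-3)^j = 3·3^{j+1} − 3·(-3)^j = 3·3^{j+1} + (-3)^{j+1}.
This completes the inductive step, so u(n) = 3·3^n + (-3)^n for all n ≥ 1.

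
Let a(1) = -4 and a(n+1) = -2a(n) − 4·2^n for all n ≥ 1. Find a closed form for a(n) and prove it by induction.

Claim: a(n) = (-2)^n − 2^n.

Base case: a(1) = -4, and (-2)^1 − 2^1 = -2 − 2 = -4.
Assume a(r) = (-2)^r − 2^r for some r ≥ 1.
Then a(r+1) = -2a(r) − 4·2^r = -2·((-2)^r − 2^r) − 4·2^r = (-2)^{r+1} + 2·2^r − 4·2^r = (-2)^{r+1} − 2·2^r = (-2)^{r+1} − 2^{r+1}.
Hence a(n) = (-2)^n − 2^n for every n ≥ 1, by induction.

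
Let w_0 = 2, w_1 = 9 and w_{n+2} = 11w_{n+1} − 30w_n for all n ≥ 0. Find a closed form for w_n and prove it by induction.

Claim: w_n = 3·5^n − 6^n.

Base cases: w_0 = 2 and 3·5^0 − 6^0 = 2; w_1 = 9 and 3·5^1 − 6^1 = 9.
Assume w_j = 3·5^j − 6^j for all 0 ≤ j ≤ r, where r ≥ 1.
Then w_{r+1} = 11w_r − 30w_{r−1} = 11·(3·5^r − 6^r) − 30·(3·5^{r−1} − 6^{r−1}) = 3·(11·5 − 30)5^{r−1} − (11·6 − 30)6^{r−1} = 75·5^{r−1} − 36·6^{r−1} = 3·5^{r+1} − 6^{r+1}.
This completes the inductive step, so w_n = 3·5^n − 6^n for all n ≥ 0.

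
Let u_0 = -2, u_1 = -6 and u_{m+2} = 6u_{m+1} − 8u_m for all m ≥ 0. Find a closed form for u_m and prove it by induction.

Claim: u_m = -4^m − 2^m.

Base cases: u_0 = -2 and -4^0 − 2^0 = -2; u_1 = -6 and -4^1 − 2^1 = -6.
Assume u_i = -4^i − 2^i for all 0 ≤ i ≤ j, where j ≥ 1.
Then u_{j+1} = 6u_j − 8u_{j−1} = 6·(-4^j − 2^j) − 8·(-4^{j−1} − 2^{j−1}) = -(6·4 − 8)4^{j−1} − (6·2 − 8)2^{j−1} = -16·4^{j−1} − 4·2^{j−1} = -4^{j+1} − 2^{j+1}.
This completes the inductive step, so u_m = -4^m − 2^m for all m ≥ 0.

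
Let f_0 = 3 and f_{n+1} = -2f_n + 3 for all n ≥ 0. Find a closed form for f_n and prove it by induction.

Claim: f_n = 2·(-2)^n + 1.

Base case: f_0 = 3, and 2·(-2)^0 + 1 = 2 + 1 = 3.
Assume f_k = 2·(-2)^k + 1 for some k ≥ 0.
Then f_{k+1} = -2f_k + 3 = -2·(2·(-2)^k + 1) + 3 = -4·(-2)^k − 2 + 3 = 2·(-2)^{k+1} + 1.
This completes the inductive step, so f_n = 2·(-2)^n + 1 for all n ≥ 0.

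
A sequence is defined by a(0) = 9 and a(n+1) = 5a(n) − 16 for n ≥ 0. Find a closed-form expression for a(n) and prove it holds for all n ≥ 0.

Claim: a(n) = 5^{n+1} + 4.

Base case: a(0) = 9, and 5^{0+1} + 4 = 5 + 4 = 9.
Assume a(r) = 5^{r+1} + 4 for some r ≥ 0.
Then a(r+1) = 5a(r) − 16 = 5·(5^{r+1} + 4) − 16 = 5^{r+2} + 20 − 16 = 5^{r+2} + 4.
By induction, a(n) = 5^{n+1} + 4 for all n ≥ 0.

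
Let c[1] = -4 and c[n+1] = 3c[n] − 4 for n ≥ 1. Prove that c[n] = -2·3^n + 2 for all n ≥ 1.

Base case: c[1] = -4, and -2·3^1 + 2 = -6 + 2 = -4.
Assume c[j] = -2·3^j + 2 for some j ≥ 1.
Then c[j+1] = 3c[j] − 4 = 3·(-2·3^j + 2) − 4 = -6·3^j + 6 − 4 = -2·3^{j+1} + 2.
This completes the inductive step, so c[n] = -2·3^n + 2 for all n ≥ 1.

c[n] = -2·3^n + 2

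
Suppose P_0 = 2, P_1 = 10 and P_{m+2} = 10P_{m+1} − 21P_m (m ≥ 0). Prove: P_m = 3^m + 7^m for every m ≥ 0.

Base cases: P_0 = 2 and 3^0 + 7^0 = 2; P_1 = 10 and 3^1 + 7^1 = 10.
Assume P_j = 3^j + 7^j for all 0 ≤ j ≤ r, where r ≥ 1.
Then P_{r+1} = 10P_r − 21P_{r−1} = 10·(3^r + 7^r) − 21·(3^{r−1} + 7^{r−1}) = (10·3 − 21)3^{r−1} + (10·7 − 21)7^{r−1} = 9·3^{r−1} + 49·7^{r−1} = 3^{r+1} + 7^{r+1}.
This completes the inductive step, so P_m = 3^m + 7^m for all m ≥ 0.

P_m = 3^m + 7^m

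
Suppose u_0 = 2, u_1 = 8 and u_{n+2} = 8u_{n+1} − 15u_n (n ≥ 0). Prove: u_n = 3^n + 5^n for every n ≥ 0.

Base cases: u_0 = 2 and 3^0 + 5^0 = 2; u_1 = 8 and 3^1 + 5^1 = 8.
Assume u_j = 3^j + 5^j for all 0 ≤ j ≤ m, where m ≥ 1.
Then u_{m+1} = 8u_m − 15u_{m−1} = 8·(3^m + 5^m) − 15·(3^{m−1} + 5^{m−1}) = (8·3 − 15)3^{m−1} + (8·5 − 15)5^{m−1} = 9·3^{m−1} + 25·5^{m−1} = 3^{m+1} + 5^{m+1}.
By strong induction, u_n = 3^n + 5^n for all n ≥ 0.

u_n = 3^n + 5^n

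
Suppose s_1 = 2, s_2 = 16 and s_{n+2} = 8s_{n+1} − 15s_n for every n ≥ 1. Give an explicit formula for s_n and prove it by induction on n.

Claim: s_n = -3^n + 5^n.

Base cases: s_1 = 2 and -3^1 + 5^1 = 2; s_2 = 16 and -3^2 + 5^2 = 16.
Assume s_i = -3^i + 5^i for all 1 ≤ i ≤ j, where j ≥ 2.
Then s_{j+1} = 8s_j − 15s_{j−1} = 8·(-3^j + 5^j) − 15·(-3^{j−1} + 5^{j−1}) = -(8·3 − 15)3^{j−1} + (8·5 − 15)5^{j−1} = -9·3^{j−1} + 25·5^{j−1} = -3^{j+1} + 5^{j+1}.
Hence s_n = -3^n + 5^n for every n ≥ 1, by strong induction.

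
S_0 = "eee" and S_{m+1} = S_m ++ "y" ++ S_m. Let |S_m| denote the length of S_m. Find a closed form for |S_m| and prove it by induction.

Claim: |S_m| = 2^{m+2} − 1.

Base case: |S_0| = 3, and 2^{0+2} − 1 = 3.
Assume |S_j| = 2^{j+2} − 1.
Then |S_{j+1}| = |S_j| + 1 + |S_j| = 2|S_j| + 1 = 2(2^{j+2} − 1) + 1 = 2^{j+3} − 2 + 1 = 2^{j+3} − 1.
This completes the inductive step, so |S_m| = 2^{m+2} − 1 for all m ≥ 0.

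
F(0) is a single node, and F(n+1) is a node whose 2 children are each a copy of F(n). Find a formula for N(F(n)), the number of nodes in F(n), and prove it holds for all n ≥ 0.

Claim: N(F(n)) = 2^{n+1} − 1.

Base case: N(F(0)) = 1, and 2^{0+1} − 1 = 1.
Assume N(F(j)) = 2^{j+1} − 1.
Then N(F(j+1)) = 1 + 2N(F(j)) = 1 + 2(2^{j+1} − 1) = 2^{j+2} − 2 + 1 = 2^{j+2} − 1.
This completes the inductive step, so N(F(n)) = 2^{n+1} − 1 for all n ≥ 0.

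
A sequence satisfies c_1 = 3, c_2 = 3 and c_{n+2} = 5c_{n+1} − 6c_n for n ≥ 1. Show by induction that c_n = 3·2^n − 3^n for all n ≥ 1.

Base cases: c_1 = 3 and 3·2^1 − 3^1 = 3; c_2 = 3 and 3·2^2 − 3^2 = 3.
Assume c_i = 3·2^i − 3^i for all 1 ≤ i ≤ j, where j ≥ 2.
Then c_{j+1} = 5c_j − 6c_{j−1} = 5·(3·2^j − 3^j) − 6·(3·2^{j−1} − 3^{j−1}) = 3·(5·2 − 6)2^{j−1} − (5·3 − 6)3^{j−1} = 12·2^{j−1} − 9·3^{j−1} = 3·2^{j+1} − 3^{j+1}.
So the formula holds for j+1, and by strong induction c_n = 3·2^n − 3^n for all n ≥ 1.

c_n = 3·2^n − 3^n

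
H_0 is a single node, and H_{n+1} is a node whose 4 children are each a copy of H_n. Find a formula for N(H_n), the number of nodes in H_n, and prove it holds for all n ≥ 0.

Claim: N(H_n) = (4^{n+1} − 1)/3.

Base case: N(H_0) = 1, and (4^{0+1} − 1)/3 = 1.
Assume N(H_j) = (4^{j+1} − 1)/3.
Then N(H_{j+1}) = 1 + 4N(H_j) = 1 + 4·(4^{j+1} − 1)/3 = 1 + (4^{j+2} − 4)/3 = (3 + 4^{j+2} − 4)/3 = (4^{j+2} − 1)/3.
So the formula holds for j+1, and by induction N(H_n) = (4^{n+1} − 1)/3 for all n ≥ 0.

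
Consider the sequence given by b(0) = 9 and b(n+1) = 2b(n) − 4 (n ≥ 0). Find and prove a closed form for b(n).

Claim: b(n) = 5·2^n + 4.

Base case: b(0) = 9, and 5·2^0 + 4 = 5 + 4 = 9.
Assume b(r) = 5·2^r + 4 for some r ≥ 0.
Then b(r+1) = 2b(r) − 4 = 2·(5·2^r + 4) − 4 = 10·2^r + 8 − 4 = 5·2^{r+1} + 4.
Hence b(n) = 5·2^n + 4 for every n ≥ 0, by induction.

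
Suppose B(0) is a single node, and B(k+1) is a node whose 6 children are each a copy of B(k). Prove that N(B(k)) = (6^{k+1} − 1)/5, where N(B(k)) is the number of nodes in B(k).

Base case: N(B(0)) = 1, and (6^{0+1} − 1)/5 = 1.
Assume N(B(r)) = (6^{r+1} − 1)/5.
Then N(B(r+1)) = 1 + 6N(B(r)) = 1 + 6·(6^{r+1} − 1)/5 = 1 + (6^{r+2} − 6)/5 = (5 + 6^{r+2} − 6)/5 = (6^{r+2} − 1)/5.
So the formula holds for r+1, and by induction N(B(k)) = (6^{k+1} − 1)/5 for all k ≥ 0.

N(B(k)) = (6^{k+1} − 1)/5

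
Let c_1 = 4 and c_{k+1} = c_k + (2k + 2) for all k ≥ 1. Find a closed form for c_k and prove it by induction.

Claim: c_k = k^2 + k + 2.

Base case: c_1 = 4, and 1^2 + 1 + 2 = 4.
Assume c_r = r^2 + r + 2.
Then c_{r+1} = c_r + (2r + 2) = (r^2 + r + 2) + (2r + 2) = r^2 + 3r + 4,
and (r+1)^2 + (r+1) + 2 = r^2 + 3r + 4.
By induction, c_k = k^2 + k + 2 for all k ≥ 1.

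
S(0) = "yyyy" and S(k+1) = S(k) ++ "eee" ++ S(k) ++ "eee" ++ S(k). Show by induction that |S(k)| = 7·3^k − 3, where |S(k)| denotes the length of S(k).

Base case: |S(0)| = 4, and 7·3^0 − 3 = 4.
Assume |S(m)| = 7·3^m − 3.
Then |S(m+1)| = 3|S(m)| + 6 = 3(7·3^m − 3) + 6 = 7·3^{m+1} − 9 + 6 = 7·3^{m+1} − 3.
By induction, |S(k)| = 7·3^k − 3 for all k ≥ 0.

|S(k)| = 7·3^k − 3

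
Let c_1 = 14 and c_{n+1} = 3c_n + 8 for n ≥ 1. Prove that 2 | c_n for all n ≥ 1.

Base case: c_1 = 14 = 2·7, so 2 | c_1.
Assume 2 | c_j, so c_j = 2t for some integer t.
Then c_{j+1} = 3c_j + 8 = 3·(2t) + 8 = 2(3t + 4), so 2 | c_{j+1}.
Hence 2 | c_n for every n ≥ 1, by induction.

2 | c_n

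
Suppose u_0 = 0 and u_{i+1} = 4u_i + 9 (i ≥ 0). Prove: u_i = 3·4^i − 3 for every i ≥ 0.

Base case: u_0 = 0, and 3·4^0 − 3 = 3 − 3 = 0.
Assume u_k = 3·4^k − 3 for some k ≥ 0.
Then u_{k+1} = 4u_k + 9 = 4·(3·4^k − 3) + 9 = 12·4^k − 12 + 9 = 3·4^{k+1} − 3.
By induction, u_i = 3·4^i − 3 for all i ≥ 0.

u_i = 3·4^i − 3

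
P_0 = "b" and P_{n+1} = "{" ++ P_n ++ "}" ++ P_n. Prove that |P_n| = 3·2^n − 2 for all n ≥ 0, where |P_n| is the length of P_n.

Base case: |P_0| = 1, and 3·2^0 − 2 = 1.
Assume |P_k| = 3·2^k − 2.
Then |P_{k+1}| = 1 + |P_k| + 1 + |P_k| = 2|P_k| + 2 = 2(3·2^k − 2) + 2 = 3·2^{k+1} − 4 + 2 = 3·2^{k+1} − 2.
Hence |P_n| = 3·2^n − 2 for every n ≥ 0, by induction.

|P_n| = 3·2^n − 2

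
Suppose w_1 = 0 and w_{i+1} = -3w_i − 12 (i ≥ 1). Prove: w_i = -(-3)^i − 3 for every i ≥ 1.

Base case: w_1 = 0, and -(-3)^1 − 3 = 3 − 3 = 0.
Assume w_r = -(-3)^r − 3 for some r ≥ 1.
Then w_{r+1} = -3w_r − 12 = -3·(-(-3)^r − 3) − 12 = 3·(-3)^r + 9 − 12 = -(-3)^{r+1} − 3.
Hence w_i = -(-3)^i − 3 for every i ≥ 1, by induction.

w_i = -(-3)^i − 3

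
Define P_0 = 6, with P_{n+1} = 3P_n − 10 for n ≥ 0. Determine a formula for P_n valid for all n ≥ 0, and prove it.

Claim: P_n = 3^n + 5.

Base case: P_0 = 6, and 3^0 + 5 = 1 + 5 = 6.
Assume P_m = 3^m + 5 for some m ≥ 0.
Then P_{m+1} = 3P_m − 10 = 3·(3^m + 5) − 10 = 3^{m+1} + 15 − 10 = 3^{m+1} + 5.
So the formula holds for m+1, and by induction P_n = 3^n + 5 for all n ≥ 0.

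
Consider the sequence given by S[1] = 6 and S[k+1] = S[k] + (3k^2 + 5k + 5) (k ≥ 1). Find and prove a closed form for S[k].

Claim: S[k] = k^3 + k^2 + 3k + 1.

Base case: S[1] = 6, and 1^3 + 1^2 + 3·1 + 1 = 6.
Assume S[j] = j^3 + j^2 + 3j + 1.
Then S[j+1] = S[j] + (3j^2 + 5j + 5) = (j^3 + j^2 + 3j + 1) + (3j^2 + 5j + 5) = j^3 + 4j^2 + 8j + 6,
and (j+1)^3 + (j+1)^2 + 3·(j+1) + 1 = j^3 + 4j^2 + 8j + 6.
Hence S[k] = k^3 + k^2 + 3k + 1 for every k ≥ 1, by induction.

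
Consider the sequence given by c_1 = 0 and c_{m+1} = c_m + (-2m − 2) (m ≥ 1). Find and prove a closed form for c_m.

Claim: c_m = -m^2 − m + 2.

Base case: c_1 = 0, and -1^2 − 1 + 2 = 0.
Assume c_j = -j^2 − j + 2.
Then c_{j+1} = c_j + (-2j − 2) = (-j^2 − j + 2) + (-2j − 2) = -j^2 − 3j,
and -(j+1)^2 − (j+1) + 2 = -j^2 − 3j.
Hence c_m = -m^2 − m + 2 for every m ≥ 1, by induction.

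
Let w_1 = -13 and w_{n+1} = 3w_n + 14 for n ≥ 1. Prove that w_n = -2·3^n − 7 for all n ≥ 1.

Base case: w_1 = -13, and -2·3^1 − 7 = -6 − 7 = -13.
Assume w_r = -2·3^r − 7 for some r ≥ 1.
Then w_{r+1} = 3w_r + 14 = 3·(-2·3^r − 7) + 14 = -6·3^r − 21 + 14 = -2·3^{r+1} − 7.
By induction, w_n = -2·3^n − 7 for all n ≥ 1.

w_n = -2·3^n − 7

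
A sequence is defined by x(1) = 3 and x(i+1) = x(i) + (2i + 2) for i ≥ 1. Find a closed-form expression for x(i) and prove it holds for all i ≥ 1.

Claim: x(i) = i^2 + i + 1.

Base case: x(1) = 3, and 1^2 + 1 + 1 = 3.
Assume x(r) = r^2 + r + 1.
Then x(r+1) = x(r) + (2r + 2) = (r^2 + r + 1) + (2r + 2) = r^2 + 3r + 3,
and (r+1)^2 + (r+1) + 1 = r^2 + 3r + 3.
By induction, x(i) = i^2 + i + 1 for all i ≥ 1.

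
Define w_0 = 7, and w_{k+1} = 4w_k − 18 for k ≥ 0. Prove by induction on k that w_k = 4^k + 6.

Base case: w_0 = 7, and 4^0 + 6 = 1 + 6 = 7.
Assume w_r = 4^r + 6 for some r ≥ 0.
Then w_{r+1} = 4w_r − 18 = 4·(4^r + 6) − 18 = 4^{r+1} + 24 − 18 = 4^{r+1} + 6.
Hence w_k = 4^k + 6 for every k ≥ 0, by induction.

w_k = 4^k + 6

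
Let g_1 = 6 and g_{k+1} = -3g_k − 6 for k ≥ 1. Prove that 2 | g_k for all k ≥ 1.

Base case: g_1 = 6 = 2·3, so 2 | g_1.
Assume 2 | g_r, so g_r = 2t for some integer t.
Then g_{r+1} = -3g_r − 6 = -3·(2t) − 6 = 2(-3t − 3), so 2 | g_{r+1}.
By induction, 2 | g_k for all k ≥ 1.

2 | g_k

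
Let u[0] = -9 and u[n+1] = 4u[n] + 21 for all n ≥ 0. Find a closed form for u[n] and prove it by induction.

Claim: u[n] = -2·4^n − 7.

Base case: u[0] = -9, and -2·4^0 − 7 = -2 − 7 = -9.
Assume u[m] = -2·4^m − 7 for some m ≥ 0.
Then u[m+1] = 4u[m] + 21 = 4·(-2·4^m − 7) + 21 = -8·4^m − 28 + 21 = -2·4^{m+1} − 7.
Hence u[n] = -2·4^n − 7 for every n ≥ 0, by induction.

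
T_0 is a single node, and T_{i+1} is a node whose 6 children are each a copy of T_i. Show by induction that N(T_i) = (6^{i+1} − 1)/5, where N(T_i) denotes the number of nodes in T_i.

Base case: N(T_0) = 1, and (6^{0+1} − 1)/5 = 1.
Assume N(T_m) = (6^{m+1} − 1)/5.
Then N(T_{m+1}) = 1 + 6N(T_m) = 1 + 6·(6^{m+1} − 1)/5 = 1 + (6^{m+2} − 6)/5 = (5 + 6^{m+2} − 6)/5 = (6^{m+2} − 1)/5.
So the formula holds for m+1, and by induction N(T_i) = (6^{i+1} − 1)/5 for all i ≥ 0.

N(T_i) = (6^{i+1} − 1)/5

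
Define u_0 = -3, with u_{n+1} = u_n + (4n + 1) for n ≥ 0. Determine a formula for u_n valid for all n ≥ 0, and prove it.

Claim: u_n = 2n^2 − n − 3.

Base case: u_0 = -3, and 2·0^2 − 0 − 3 = -3.
Assume u_r = 2r^2 − r − 3.
Then u_{r+1} = u_r + (4r + 1) = (2r^2 − r − 3) + (4r + 1) = 2r^2 + 3r − 2,
and 2·(r+1)^2 − (r+1) − 3 = 2r^2 + 3r − 2.
By induction, u_n = 2n^2 − n − 3 for all n ≥ 0.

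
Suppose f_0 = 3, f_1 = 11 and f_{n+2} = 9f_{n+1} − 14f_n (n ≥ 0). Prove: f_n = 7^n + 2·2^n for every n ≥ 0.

Base cases: f_0 = 3 and 7^0 + 2·2^0 = 3; f_1 = 11 and 7^1 + 2·2^1 = 11.
Assume f_i = 7^i + 2·2^i for all 0 ≤ i ≤ j, where j ≥ 1.
Then f_{j+1} = 9f_j − 14f_{j−1} = 9·(7^j + 2·2^j) − 14·(7^{j−1} + 2·2^{j−1}) = (9·7 − 14)7^{j−1} + 2·(9·2 − 14)2^{j−1} = 49·7^{j−1} + 8·2^{j−1} = 7^{j+1} + 2·2^{j+1}.
So the formula holds for j+1, and by strong induction f_n = 7^n + 2·2^n for all n ≥ 0.

f_n = 7^n + 2·2^n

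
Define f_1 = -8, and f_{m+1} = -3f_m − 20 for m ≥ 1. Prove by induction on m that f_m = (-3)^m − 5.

Base case: f_1 = -8, and (-3)^1 − 5 = -3 − 5 = -8.
Assume f_r = (-3)^r − 5 for some r ≥ 1.
Then f_{r+1} = -3f_r − 20 = -3·((-3)^r − 5) − 20 = -3·(-3)^r + 15 − 20 = (-3)^{r+1} − 5.
So the formula holds for r+1, and by induction f_m = (-3)^m − 5 for all m ≥ 1.

f_m = (-3)^m − 5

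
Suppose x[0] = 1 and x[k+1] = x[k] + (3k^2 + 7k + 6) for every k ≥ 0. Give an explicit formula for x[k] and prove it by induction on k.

Claim: x[k] = k^3 + 2k^2 + 3k + 1.

Base case: x[0] = 1, and 0^3 + 2·0^2 + 3·0 + 1 = 1.
Assume x[j] = j^3 + 2j^2 + 3j + 1.
Then x[j+1] = x[j] + (3j^2 + 7j + 6) = (j^3 + 2j^2 + 3j + 1) + (3j^2 + 7j + 6) = j^3 + 5j^2 + 10j + 7,
and (j+1)^3 + 2·(j+1)^2 + 3·(j+1) + 1 = j^3 + 5j^2 + 10j + 7.
Hence x[k] = k^3 + 2k^2 + 3k + 1 for every k ≥ 0, by induction.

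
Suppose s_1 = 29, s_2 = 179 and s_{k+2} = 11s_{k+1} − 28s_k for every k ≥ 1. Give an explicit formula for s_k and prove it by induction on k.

Claim: s_k = 3·7^k + 2·4^k.

Base cases: s_1 = 29 and 3·7^1 + 2·4^1 = 29; s_2 = 179 and 3·7^2 + 2·4^2 = 179.
Assume s_j = 3·7^j + 2·4^j for all 1 ≤ j ≤ r, where r ≥ 2.
Then s_{r+1} = 11s_r − 28s_{r−1} = 11·(3·7^r + 2·4^r) − 28·(3·7^{r−1} + 2·4^{r−1}) = 3·(11·7 − 28)7^{r−1} + 2·(11·4 − 28)4^{r−1} = 147·7^{r−1} + 32·4^{r−1} = 3·7^{r+1} + 2·4^{r+1}.
Hence s_k = 3·7^k + 2·4^k for every k ≥ 1, by strong induction.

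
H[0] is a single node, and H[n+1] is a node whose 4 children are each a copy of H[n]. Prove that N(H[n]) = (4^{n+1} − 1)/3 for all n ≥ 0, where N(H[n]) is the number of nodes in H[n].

Base case: N(H[0]) = 1, and (4^{0+1} − 1)/3 = 1.
Assume N(H[r]) = (4^{r+1} − 1)/3.
Then N(H[r+1]) = 1 + 4N(H[r]) = 1 + 4·(4^{r+1} − 1)/3 = 1 + (4^{r+2} − 4)/3 = (3 + 4^{r+2} − 4)/3 = (4^{r+2} − 1)/3.
This completes the inductive step, so N(H[n]) = (4^{n+1} − 1)/3 for all n ≥ 0.

N(H[n]) = (4^{n+1} − 1)/3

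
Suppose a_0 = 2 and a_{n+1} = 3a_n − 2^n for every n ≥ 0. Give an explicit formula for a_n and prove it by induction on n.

Claim: a_n = 3^n + 2^n.

Base case: a_0 = 2, and 3^0 + 2^0 = 1 + 1 = 2.
Assume a_k = 3^k + 2^k for some k ≥ 0.
Then a_{k+1} = 3a_k − 2^k = 3·(3^k + 2^k) − 2^k = 3^{k+1} + 3·2^k − 2^k = 3^{k+1} + 2·2^k = 3^{k+1} + 2^{k+1}.
This completes the inductive step, so a_n = 3^n + 2^n for all n ≥ 0.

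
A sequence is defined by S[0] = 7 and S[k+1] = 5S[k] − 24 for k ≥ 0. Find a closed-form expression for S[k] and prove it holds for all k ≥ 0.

Claim: S[k] = 5^k + 6.

Base case: S[0] = 7, and 5^0 + 6 = 1 + 6 = 7.
Assume S[m] = 5^m + 6 for some m ≥ 0.
Then S[m+1] = 5S[m] − 24 = 5·(5^m + 6) − 24 = 5^{m+1} + 30 − 24 = 5^{m+1} + 6.
Hence S[k] = 5^k + 6 for every k ≥ 0, by induction.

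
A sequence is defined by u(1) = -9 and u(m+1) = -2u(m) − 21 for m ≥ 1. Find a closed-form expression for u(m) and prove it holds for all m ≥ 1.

Claim: u(m) = (-2)^m − 7.

Base case: u(1) = -9, and (-2)^1 − 7 = -2 − 7 = -9.
Assume u(r) = (-2)^r − 7 for some r ≥ 1.
Then u(r+1) = -2u(r) − 21 = -2·((-2)^r − 7) − 21 = -2·(-2)^r + 14 − 21 = (-2)^{r+1} − 7.
This completes the inductive step, so u(m) = (-2)^m − 7 for all m ≥ 1.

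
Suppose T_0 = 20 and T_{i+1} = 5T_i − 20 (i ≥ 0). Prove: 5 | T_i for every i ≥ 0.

Base case: T_0 = 20 = 5·4, so 5 | T_0.
Assume 5 | T_j, so T_j = 5t for some integer t.
Then T_{j+1} = 5T_j − 20 = 5·(5t) − 20 = 5(5t − 4), so 5 | T_{j+1}.
Hence 5 | T_i for every i ≥ 0, by induction.

5 | T_i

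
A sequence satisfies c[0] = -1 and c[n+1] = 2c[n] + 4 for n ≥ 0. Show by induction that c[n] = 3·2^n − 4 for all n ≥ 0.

Base case: c[0] = -1, and 3·2^0 − 4 = 3 − 4 = -1.
Assume c[m] = 3·2^m − 4 for some m ≥ 0.
Then c[m+1] = 2c[m] + 4 = 2·(3·2^m − 4) + 4 = 6·2^m − 8 + 4 = 3·2^{m+1} − 4.
So the formula holds for m+1, and by induction c[n] = 3·2^n − 4 for all n ≥ 0.

c[n] = 3·2^n − 4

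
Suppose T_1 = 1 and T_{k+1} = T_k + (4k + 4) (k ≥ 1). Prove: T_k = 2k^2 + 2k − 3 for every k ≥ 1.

Base case: T_1 = 1, and 2·1^2 + 2·1 − 3 = 1.
Assume T_m = 2m^2 + 2m − 3.
Then T_{m+1} = T_m + (4m + 4) = (2m^2 + 2m − 3) + (4m + 4) = 2m^2 + 6m + 1,
and 2·(m+1)^2 + 2·(m+1) − 3 = 2m^2 + 6m + 1.
This completes the inductive step, so T_k = 2k^2 + 2k − 3 for all k ≥ 1.

T_k = 2k^2 + 2k − 3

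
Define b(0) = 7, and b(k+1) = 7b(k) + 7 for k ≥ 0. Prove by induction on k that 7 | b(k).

Base case: b(0) = 7 = 7·1, so 7 | b(0).
Assume 7 | b(j), so b(j) = 7t for some integer t.
Then b(j+1) = 7b(j) + 7 = 7·(7t) + 7 = 7(7t + 1), so 7 | b(j+1).
By induction, 7 | b(k) for all k ≥ 0.

7 | b(k)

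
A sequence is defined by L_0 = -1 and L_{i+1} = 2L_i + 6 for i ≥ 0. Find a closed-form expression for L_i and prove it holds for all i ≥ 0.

Claim: L_i = 5·2^i − 6.

Base case: L_0 = -1, and 5·2^0 − 6 = 5 − 6 = -1.
Assume L_j = 5·2^j − 6 for some j ≥ 0.
Then L_{j+1} = 2L_j + 6 = 2·(5·2^j − 6) + 6 = 10·2^j − 12 + 6 = 5·2^{j+1} − 6.
By induction, L_i = 5·2^i − 6 for all i ≥ 0.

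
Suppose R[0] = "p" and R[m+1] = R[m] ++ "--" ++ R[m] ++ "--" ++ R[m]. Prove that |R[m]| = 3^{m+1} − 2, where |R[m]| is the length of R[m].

Base case: |R[0]| = 1, and 3^{0+1} − 2 = 1.
Assume |R[k]| = 3^{k+1} − 2.
Then |R[k+1]| = 3|R[k]| + 4 = 3(3^{k+1} − 2) + 4 = 3^{k+2} − 6 + 4 = 3^{k+2} − 2.
This completes the inductive step, so |R[m]| = 3^{m+1} − 2 for all m ≥ 0.

|R[m]| = 3^{m+1} − 2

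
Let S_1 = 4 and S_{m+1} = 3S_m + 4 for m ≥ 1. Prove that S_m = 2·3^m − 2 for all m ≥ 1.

Base case: S_1 = 4, and 2·3^1 − 2 = 6 − 2 = 4.
Assume S_r = 2·3^r − 2 for some r ≥ 1.
Then S_{r+1} = 3S_r + 4 = 3·(2·3^r − 2) + 4 = 6·3^r − 6 + 4 = 2·3^{r+1} − 2.
So the formula holds for r+1, and by induction S_m = 2·3^m − 2 for all m ≥ 1.

S_m = 2·3^m − 2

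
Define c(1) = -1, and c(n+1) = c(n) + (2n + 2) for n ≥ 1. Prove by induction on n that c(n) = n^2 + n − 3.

Base case: c(1) = -1, and 1^2 + 1 − 3 = -1.
Assume c(m) = m^2 + m − 3.
Then c(m+1) = c(m) + (2m + 2) = (m^2 + m − 3) + (2m + 2) = m^2 + 3m − 1,
and (m+1)^2 + (m+1) − 3 = m^2 + 3m − 1.
Hence c(n) = n^2 + n − 3 for every n ≥ 1, by induction.

c(n) = n^2 + n − 3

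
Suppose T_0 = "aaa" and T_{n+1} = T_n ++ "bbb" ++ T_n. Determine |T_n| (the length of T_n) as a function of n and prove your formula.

Claim: |T_n| = 6·2^n − 3.

Base case: |T_0| = 3, and 6·2^0 − 3 = 3.
Assume |T_k| = 6·2^k − 3.
Then |T_{k+1}| = |T_k| + 3 + |T_k| = 2|T_k| + 3 = 2(6·2^k − 3) + 3 = 6·2^{k+1} − 6 + 3 = 6·2^{k+1} − 3.
So the formula holds for k+1, and by induction |T_n| = 6·2^n − 3 for all n ≥ 0.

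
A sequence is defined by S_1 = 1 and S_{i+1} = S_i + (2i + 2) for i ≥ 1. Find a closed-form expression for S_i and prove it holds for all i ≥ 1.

Claim: S_i = i^2 + i − 1.

Base case: S_1 = 1, and 1^2 + 1 − 1 = 1.
Assume S_r = r^2 + r − 1.
Then S_{r+1} = S_r + (2r + 2) = (r^2 + r − 1) + (2r + 2) = r^2 + 3r + 1,
and (r+1)^2 + (r+1) − 1 = r^2 + 3r + 1.
Hence S_i = i^2 + i − 1 for every i ≥ 1, by induction.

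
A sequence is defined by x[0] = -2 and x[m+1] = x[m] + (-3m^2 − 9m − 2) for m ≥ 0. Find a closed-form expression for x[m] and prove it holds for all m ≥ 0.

Claim: x[m] = -m^3 − 3m^2 + 2m − 2.

Base case: x[0] = -2, and -0^3 − 3·0^2 + 2·0 − 2 = -2.
Assume x[j] = -j^3 − 3j^2 + 2j − 2.
Then x[j+1] = x[j] + (-3j^2 − 9j − 2) = (-j^3 − 3j^2 + 2j − 2) + (-3j^2 − 9j − 2) = -j^3 − 6j^2 − 7j − 4,
and -(j+1)^3 − 3·(j+1)^2 + 2·(j+1) − 2 = -j^3 − 6j^2 − 7j − 4.
Hence x[m] = -m^3 − 3m^2 + 2m − 2 for every m ≥ 0, by induction.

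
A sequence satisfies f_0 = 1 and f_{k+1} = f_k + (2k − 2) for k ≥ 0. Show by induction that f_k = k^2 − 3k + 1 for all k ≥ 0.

Base case: f_0 = 1, and 0^2 − 3·0 + 1 = 1.
Assume f_j = j^2 − 3j + 1.
Then f_{j+1} = f_j + (2j − 2) = (j^2 − 3j + 1) + (2j − 2) = j^2 − j − 1,
and (j+1)^2 − 3·(j+1) + 1 = j^2 − j − 1.
Hence f_k = k^2 − 3k + 1 for every k ≥ 0, by induction.

f_k = k^2 − 3k + 1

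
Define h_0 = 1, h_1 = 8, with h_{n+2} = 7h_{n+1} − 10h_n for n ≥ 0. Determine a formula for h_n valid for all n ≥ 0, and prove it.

Claim: h_n = -2^n + 2·5^n.

Base cases: h_0 = 1 and -2^0 + 2·5^0 = 1; h_1 = 8 and -2^1 + 2·5^1 = 8.
Assume h_j = -2^j + 2·5^j for all 0 ≤ j ≤ r, where r ≥ 1.
Then h_{r+1} = 7h_r − 10h_{r−1} = 7·(-2^r + 2·5^r) − 10·(-2^{r−1} + 2·5^{r−1}) = -(7·2 − 10)2^{r−1} + 2·(7·5 − 10)5^{r−1} = -4·2^{r−1} + 50·5^{r−1} = -2^{r+1} + 2·5^{r+1}.
So the formula holds for r+1, and by strong induction h_n = -2^n + 2·5^n for all n ≥ 0.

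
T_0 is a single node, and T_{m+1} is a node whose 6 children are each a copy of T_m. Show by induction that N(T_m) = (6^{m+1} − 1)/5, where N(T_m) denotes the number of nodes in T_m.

Base case: N(T_0) = 1, and (6^{0+1} − 1)/5 = 1.
Assume N(T_r) = (6^{r+1} − 1)/5.
Then N(T_{r+1}) = 1 + 6N(T_r) = 1 + 6·(6^{r+1} − 1)/5 = 1 + (6^{r+2} − 6)/5 = (5 + 6^{r+2} − 6)/5 = (6^{r+2} − 1)/5.
This completes the inductive step, so N(T_m) = (6^{m+1} − 1)/5 for all m ≥ 0.

N(T_m) = (6^{m+1} − 1)/5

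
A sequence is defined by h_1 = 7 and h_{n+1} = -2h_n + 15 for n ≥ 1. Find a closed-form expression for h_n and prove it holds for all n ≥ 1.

Claim: h_n = -(-2)^n + 5.

Base case: h_1 = 7, and -(-2)^1 + 5 = 2 + 5 = 7.
Assume h_m = -(-2)^m + 5 for some m ≥ 1.
Then h_{m+1} = -2h_m + 15 = -2·(-(-2)^m + 5) + 15 = 2·(-2)^m − 10 + 15 = -(-2)^{m+1} + 5.
Hence h_n = -(-2)^n + 5 for every n ≥ 1, by induction.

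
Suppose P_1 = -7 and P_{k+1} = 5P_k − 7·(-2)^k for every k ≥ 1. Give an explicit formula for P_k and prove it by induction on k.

Claim: P_k = -5^k + (-2)^k.

Base case: P_1 = -7, and -5^1 + (-2)^1 = -5 − 2 = -7.
Assume P_m = -5^m + (-2)^m for some m ≥ 1.
Then P_{m+1} = 5P_m − 7·(-2)^m = 5·(-5^m + (-2)^m) − 7·(-2)^m = -5^{m+1} + 5·(-2)^m − 7·(-2)^m = -5^{m+1} − 2·(-2)^m = -5^{m+1} + (-2)^{m+1}.
Hence P_k = -5^k + (-2)^k for every k ≥ 1, by induction.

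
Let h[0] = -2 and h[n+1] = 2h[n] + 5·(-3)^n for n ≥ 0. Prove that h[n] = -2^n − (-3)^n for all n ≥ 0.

Base case: h[0] = -2, and -2^0 − (-3)^0 = -1 − 1 = -2.
Assume h[r] = -2^r − (-3)^r for some r ≥ 0.
Then h[r+1] = 2h[r] + 5·(-3)^r = 2·(-2^r − (-3)^r) + 5·(-3)^r = -2^{r+1} − 2·(-3)^r + 5·(-3)^r = -2^{r+1} + 3·(-3)^r = -2^{r+1} − (-3)^{r+1}.
This completes the inductive step, so h[n] = -2^n − (-3)^n for all n ≥ 0.

h[n] = -2^n − (-3)^n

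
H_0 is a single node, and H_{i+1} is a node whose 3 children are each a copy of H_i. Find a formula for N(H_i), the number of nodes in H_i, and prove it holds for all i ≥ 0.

Claim: N(H_i) = (3^{i+1} − 1)/2.

Base case: N(H_0) = 1, and (3^{0+1} − 1)/2 = 1.
Assume N(H_r) = (3^{r+1} − 1)/2.
Then N(H_{r+1}) = 1 + 3N(H_r) = 1 + 3·(3^{r+1} − 1)/2 = 1 + (3^{r+2} − 3)/2 = (2 + 3^{r+2} − 3)/2 = (3^{r+2} − 1)/2.
Hence N(H_i) = (3^{i+1} − 1)/2 for every i ≥ 0, by induction.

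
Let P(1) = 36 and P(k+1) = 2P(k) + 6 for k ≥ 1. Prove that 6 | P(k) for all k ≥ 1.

Base case: P(1) = 36 = 6·6, so 6 | P(1).
Assume 6 | P(r), so P(r) = 6t for some integer t.
Then P(r+1) = 2P(r) + 6 = 2·(6t) + 6 = 6(2t + 1), so 6 | P(r+1).
This completes the inductive step, so 6 | P(k) for all k ≥ 1.

6 | P(k)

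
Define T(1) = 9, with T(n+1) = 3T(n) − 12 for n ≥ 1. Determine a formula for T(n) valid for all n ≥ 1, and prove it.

Claim: T(n) = 3^n + 6.

Base case: T(1) = 9, and 3^1 + 6 = 3 + 6 = 9.
Assume T(r) = 3^r + 6 for some r ≥ 1.
Then T(r+1) = 3T(r) − 12 = 3·(3^r + 6) − 12 = 3^{r+1} + 18 − 12 = 3^{r+1} + 6.
By induction, T(n) = 3^n + 6 for all n ≥ 1.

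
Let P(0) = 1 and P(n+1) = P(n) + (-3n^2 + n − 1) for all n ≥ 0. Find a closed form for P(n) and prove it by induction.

Claim: P(n) = -n^3 + 2n^2 − 2n + 1.

Base case: P(0) = 1, and -0^3 + 2·0^2 − 2·0 + 1 = 1.
Assume P(m) = -m^3 + 2m^2 − 2m + 1.
Then P(m+1) = P(m) + (-3m^2 + m − 1) = (-m^3 + 2m^2 − 2m + 1) + (-3m^2 + m − 1) = -m^3 − m^2 − m,
and -(m+1)^3 + 2·(m+1)^2 − 2·(m+1) + 1 = -m^3 − m^2 − m.
This completes the inductive step, so P(n) = -n^3 + 2n^2 − 2n + 1 for all n ≥ 0.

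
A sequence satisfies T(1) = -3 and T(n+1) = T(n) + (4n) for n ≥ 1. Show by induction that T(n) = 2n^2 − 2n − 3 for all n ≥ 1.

Base case: T(1) = -3, and 2·1^2 − 2·1 − 3 = -3.
Assume T(k) = 2k^2 − 2k − 3.
Then T(k+1) = T(k) + (4k) = (2k^2 − 2k − 3) + (4k) = 2k^2 + 2k − 3,
and 2·(k+1)^2 − 2·(k+1) − 3 = 2k^2 + 2k − 3.
By induction, T(n) = 2n^2 − 2n − 3 for all n ≥ 1.

T(n) = 2n^2 − 2n − 3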